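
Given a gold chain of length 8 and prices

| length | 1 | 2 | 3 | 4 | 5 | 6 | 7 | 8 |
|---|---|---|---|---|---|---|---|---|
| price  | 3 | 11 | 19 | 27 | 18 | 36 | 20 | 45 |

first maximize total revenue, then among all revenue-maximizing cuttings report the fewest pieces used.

Build r[k] bottom-up: r[k] = max over allowed piece i of (p[i] + r[k−i]).
r[1] = 3
r[2] = 11
r[3] = 19
r[4] = 27
r[5] = 30  (first piece 1, then r[4]=27)
r[6] = 38  (first piece 2, then r[4]=27)
r[7] = 46  (first piece 3, then r[4]=27)
r[8] = 54  (first piece 4, then r[4]=27)
Maximum revenue is $54.
Now minimize piece count subject to staying optimal: for each k, pieces[k] = 1 + min over i with p[i]+r[k−i]=r[k] of pieces[k−i].
pieces[5] = 2
pieces[6] = 2
pieces[7] = 2
pieces[8] = 2

2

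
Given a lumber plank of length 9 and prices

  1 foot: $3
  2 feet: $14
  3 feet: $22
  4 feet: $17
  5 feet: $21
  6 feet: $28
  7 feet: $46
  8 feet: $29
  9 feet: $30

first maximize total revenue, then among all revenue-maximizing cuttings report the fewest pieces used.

Build r[k] bottom-up: r[k] = max over allowed piece i of (p[i] + r[k−i]).
r[1] = 3
r[2] = 14
r[3] = 22
r[4] = 28  (first piece 2, then r[2]=14)
r[5] = 36  (first piece 2, then r[3]=22)
r[6] = 44  (first piece 3, then r[3]=22)
r[7] = 50  (first piece 2, then r[5]=36)
r[8] = 58  (first piece 2, then r[6]=44)
r[9] = 66  (first piece 3, then r[6]=44)
Maximum revenue is $66.
Now minimize piece count subject to staying optimal: for each k, pieces[k] = 1 + min over i with p[i]+r[k−i]=r[k] of pieces[k−i].
pieces[6] = 2
pieces[7] = 3
pieces[8] = 3
pieces[9] = 3

3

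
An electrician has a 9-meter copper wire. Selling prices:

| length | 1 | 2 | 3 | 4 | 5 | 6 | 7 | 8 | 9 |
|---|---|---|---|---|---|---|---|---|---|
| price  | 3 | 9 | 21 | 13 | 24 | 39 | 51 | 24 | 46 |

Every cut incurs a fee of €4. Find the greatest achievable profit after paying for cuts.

Let v[k] be the best obtainable value from length k. For each k, try every first piece i and keep the best of price[i] + v[k−i] minus the 4 cut fee when i<k.
v[1] = 3
v[2] = max(3+3-4, 9+0) = 9
v[3] = max(3+9-4, 9+3-4, 21+0) = 21
v[4] = max(3+21-4, 9+9-4, 21+3-4, 13+0) = 20
v[5] = max(3+20-4, 9+21-4, 21+9-4, 13+3-4, 24+0) = 26
v[6] = max(3+26-4, 9+20-4, 21+21-4, 13+9-4, 24+3-4, 39+0) = 39
v[7] = max(3+39-4, 9+26-4, 21+20-4, …, 39+3-4, 51+0) = 51
v[8] = max(3+51-4, 9+39-4, 21+26-4, …, 51+3-4, 24+0) = 50
v[9] = max(3+50-4, 9+51-4, 21+39-4, …, 24+3-4, 46+0) = 56
One optimal plan: pieces 7 + 2 (1 cut) → €60 − €4 = €56.

56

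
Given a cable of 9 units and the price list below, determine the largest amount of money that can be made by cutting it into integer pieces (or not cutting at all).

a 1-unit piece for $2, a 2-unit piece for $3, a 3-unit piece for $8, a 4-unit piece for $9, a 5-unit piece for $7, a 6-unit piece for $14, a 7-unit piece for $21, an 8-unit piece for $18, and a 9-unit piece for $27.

27

Build v[k] bottom-up: v[k] = max over allowed piece i of (p[i] + v[k−i]).
v[1] = 2
v[2] = max(2+2, 3+0) = 4
v[3] = max(2+4, 3+2, 8+0) = 8
v[4] = max(2+8, 3+4, 8+2, 9+0) = 10
v[5] = max(2+10, 3+8, 8+4, 9+2, 7+0) = 12
v[6] = max(2+12, 3+10, 8+8, 9+4, 7+2, 14+0) = 16
v[7] = max(2+16, 3+12, 8+10, …, 14+2, 21+0) = 21
v[8] = max(2+21, 3+16, 8+12, …, 21+2, 18+0) = 23
v[9] = max(2+23, 3+21, 8+16, …, 18+2, 27+0) = 27
Best is to sell the whole 9-unit piece uncut for $27.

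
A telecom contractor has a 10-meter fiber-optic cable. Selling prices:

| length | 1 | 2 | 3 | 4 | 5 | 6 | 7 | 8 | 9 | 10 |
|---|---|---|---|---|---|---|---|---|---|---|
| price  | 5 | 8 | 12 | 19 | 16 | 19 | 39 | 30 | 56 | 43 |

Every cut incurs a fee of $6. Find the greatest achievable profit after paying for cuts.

Let v[k] be the best obtainable value from length k. For each k, try every first piece i and keep the best of price[i] + v[k−i] minus the 6 cut fee when i<k.
v[1] = 5
v[2] = max(5+5-6, 8+0) = 8
v[3] = max(5+8-6, 8+5-6, 12+0) = 12
v[4] = max(5+12-6, 8+8-6, 12+5-6, 19+0) = 19
v[5] = max(5+19-6, 8+12-6, 12+8-6, 19+5-6, 16+0) = 18
v[6] = max(5+18-6, 8+19-6, 12+12-6, 19+8-6, 16+5-6, 19+0) = 21
v[7] = max(5+21-6, 8+18-6, 12+19-6, …, 19+5-6, 39+0) = 39
v[8] = max(5+39-6, 8+21-6, 12+18-6, …, 39+5-6, 30+0) = 38
v[9] = max(5+38-6, 8+39-6, 12+21-6, …, 30+5-6, 56+0) = 56
v[10] = max(5+56-6, 8+38-6, 12+39-6, …, 56+5-6, 43+0) = 55
One optimal plan: pieces 9 + 1 (1 cut) → $61 − $6 = $55.

55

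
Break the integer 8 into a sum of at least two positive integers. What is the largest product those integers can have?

Fill prod[k] for k=2..8: at each k try every first piece i and multiply by the better of (k−i) uncut or prod[k−i].
prod[2] = 1·max(1,0) = 1·1 = 1
prod[3] = 1·max(2,1) = 1·2 = 2
prod[4] = 2·max(2,1) = 2·2 = 4
prod[5] = 2·max(3,2) = 2·3 = 6
prod[6] = 3·max(3,2) = 3·3 = 9
prod[7] = 2·max(5,6) = 2·6 = 12
prod[8] = 2·max(6,9) = 2·9 = 18
One optimal split: 3 + 3 + 2; product 3·3·2 = 18.

18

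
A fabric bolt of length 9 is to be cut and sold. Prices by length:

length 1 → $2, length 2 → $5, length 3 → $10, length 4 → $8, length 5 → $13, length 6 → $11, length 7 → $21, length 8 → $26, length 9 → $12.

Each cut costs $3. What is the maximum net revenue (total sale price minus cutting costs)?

25

Let v[k] be the best obtainable value from length k. For each k, try every first piece i and keep the best of price[i] + v[k−i] minus the 3 cut fee when i<k.
v[1] = 2
v[2] = 5
v[3] = 10
v[4] = 9  (first piece 1, then v[3]=10)
v[5] = 13
v[6] = 17  (first piece 3, then v[3]=10)
v[7] = 21
v[8] = 26
v[9] = 25  (first piece 1, then v[8]=26)
One optimal plan: pieces 8 + 1 (1 cut) → $28 − $3 = $25.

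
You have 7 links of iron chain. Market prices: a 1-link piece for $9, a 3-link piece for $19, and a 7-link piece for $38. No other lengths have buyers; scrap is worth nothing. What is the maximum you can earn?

63

Build best[k] bottom-up: best[k] = max over allowed piece i of (p[i] + best[k−i]).
best[1] = 9
best[2] = 18  (first piece 1, then best[1]=9)
best[3] = 27  (first piece 1, then best[2]=18)
best[4] = 36  (first piece 1, then best[3]=27)
best[5] = 45  (first piece 1, then best[4]=36)
best[6] = 54  (first piece 1, then best[5]=45)
best[7] = 63  (first piece 1, then best[6]=54)
One optimal cutting: 1 + 1 + 1 + 1 + 1 + 1 + 1 → $63.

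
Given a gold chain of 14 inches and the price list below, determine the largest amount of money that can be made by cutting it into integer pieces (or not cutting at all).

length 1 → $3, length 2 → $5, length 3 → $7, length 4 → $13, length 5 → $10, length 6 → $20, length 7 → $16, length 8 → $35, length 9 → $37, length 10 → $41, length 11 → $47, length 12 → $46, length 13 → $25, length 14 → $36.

56

Let v[k] be the best obtainable value from length k. For each k, try every first piece i and keep the best of price[i] + v[k−i].
v[1] = 3
v[2] = max(3+3, 5+0) = 6
v[3] = max(3+6, 5+3, 7+0) = 9
v[4] = max(3+9, 5+6, 7+3, 13+0) = 13
v[5] = max(3+13, 5+9, 7+6, 13+3, 10+0) = 16
v[6] = max(3+16, 5+13, 7+9, 13+6, 10+3, 20+0) = 20
v[7] = max(3+20, 5+16, 7+13, …, 20+3, 16+0) = 23
v[8] = max(3+23, 5+20, 7+16, …, 16+3, 35+0) = 35
v[9] = max(3+35, 5+23, 7+20, …, 35+3, 37+0) = 38
v[10] = max(3+38, 5+35, 7+23, …, 37+3, 41+0) = 41
v[11] = max(3+41, 5+38, 7+35, …, 41+3, 47+0) = 47
v[12] = max(3+47, 5+41, 7+38, …, 47+3, 46+0) = 50
v[13] = max(3+50, 5+47, 7+41, …, 46+3, 25+0) = 53
v[14] = max(3+53, 5+50, 7+47, …, 25+3, 36+0) = 56
One optimal cutting: 11 + 1 + 1 + 1 → $47 + $3 + $3 + $3 = $56.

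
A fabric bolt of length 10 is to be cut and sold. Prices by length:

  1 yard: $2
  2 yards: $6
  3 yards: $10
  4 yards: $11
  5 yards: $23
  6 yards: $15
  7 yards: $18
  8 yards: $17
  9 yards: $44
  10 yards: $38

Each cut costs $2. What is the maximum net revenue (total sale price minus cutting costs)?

Let v[k] be the best obtainable value from length k. For each k, try every first piece i and keep the best of price[i] + v[k−i] minus the 2 cut fee when i<k.
v[1] = 2
v[2] = max(2+2-2, 6+0) = 6
v[3] = max(2+6-2, 6+2-2, 10+0) = 10
v[4] = max(2+10-2, 6+6-2, 10+2-2, 11+0) = 11
v[5] = max(2+11-2, 6+10-2, 10+6-2, 11+2-2, 23+0) = 23
v[6] = max(2+23-2, 6+11-2, 10+10-2, 11+6-2, 23+2-2, 15+0) = 23
v[7] = max(2+23-2, 6+23-2, 10+11-2, …, 15+2-2, 18+0) = 27
v[8] = max(2+27-2, 6+23-2, 10+23-2, …, 18+2-2, 17+0) = 31
v[9] = max(2+31-2, 6+27-2, 10+23-2, …, 17+2-2, 44+0) = 44
v[10] = max(2+44-2, 6+31-2, 10+27-2, …, 44+2-2, 38+0) = 44
One optimal plan: pieces 9 + 1 (1 cut) → $46 − $2 = $44.

44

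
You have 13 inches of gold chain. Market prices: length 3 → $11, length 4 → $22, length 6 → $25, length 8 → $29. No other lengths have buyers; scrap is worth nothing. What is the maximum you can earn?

Build r[k] bottom-up: r[k] = max over allowed piece i of (p[i] + r[k−i]).
r[1] = 0
r[2] = 0
r[3] = 11
r[4] = 22
r[5] = 22
r[6] = 25
r[7] = 33  (first piece 3, then r[4]=22)
r[8] = 44  (first piece 4, then r[4]=22)
r[9] = 44
r[10] = 47  (first piece 4, then r[6]=25)
r[11] = 55  (first piece 3, then r[8]=44)
r[12] = 66  (first piece 4, then r[8]=44)
r[13] = 66
One optimal cutting: pieces 4 + 4 + 4 with 1 inch of scrap → $66.

66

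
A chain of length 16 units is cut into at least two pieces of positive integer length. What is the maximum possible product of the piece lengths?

Let prod[k] be the best product for length k (with at least one cut). For each first piece i, the rest contributes max(k−i, prod[k−i]).
prod[2] = 1*max(1,0) = 1*1 = 1
prod[3] = max(1*2, 2*1) = 2
prod[4] = max(1*3, 2*2, 3*1) = 4
prod[5] = max(1*4, 2*3, 3*2, 4*1) = 6
prod[6] = max(1*6, 2*4, 3*3, 4*2, 5*1) = 9
prod[7] = max(1*9, 2*6, 3*4, 4*3, 5*2, 6*1) = 12
prod[8] = max(1*12, 2*9, 3*6, …, 6*2, 7*1) = 18
prod[9] = max(1*18, 2*12, 3*9, …, 7*2, 8*1) = 27
prod[10] = max(1*27, 2*18, 3*12, …, 8*2, 9*1) = 36
prod[11] = max(1*36, 2*27, 3*18, …, 9*2, 10*1) = 54
prod[12] = max(1*54, 2*36, 3*27, …, 10*2, 11*1) = 81
prod[13] = max(1*81, 2*54, 3*36, …, 11*2, 12*1) = 108
prod[14] = max(1*108, 2*81, 3*54, …, 12*2, 13*1) = 162
prod[15] = max(1*162, 2*108, 3*81, …, 13*2, 14*1) = 243
prod[16] = max(1*243, 2*162, 3*108, …, 14*2, 15*1) = 324
One optimal split: 3 + 3 + 3 + 3 + 2 + 2; product 3*3*3*3*2*2 = 324.

324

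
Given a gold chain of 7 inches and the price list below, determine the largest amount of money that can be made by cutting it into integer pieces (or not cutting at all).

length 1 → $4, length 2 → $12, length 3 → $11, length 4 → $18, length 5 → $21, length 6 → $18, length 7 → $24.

40

Build best[k] bottom-up: best[k] = max over allowed piece i of (p[i] + best[k−i]).
best[1] = 4
best[2] = 12
best[3] = 16  (first piece 1, then best[2]=12)
best[4] = 24  (first piece 2, then best[2]=12)
best[5] = 28  (first piece 1, then best[4]=24)
best[6] = 36  (first piece 2, then best[4]=24)
best[7] = 40  (first piece 1, then best[6]=36)
One optimal cutting: 2 + 2 + 2 + 1 → $12 + $12 + $12 + $4 = $40.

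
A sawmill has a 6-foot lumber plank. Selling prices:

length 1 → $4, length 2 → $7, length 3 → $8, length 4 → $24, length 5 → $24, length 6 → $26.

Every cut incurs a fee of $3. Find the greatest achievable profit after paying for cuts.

Consider every possible first cut. r[k] is the best of p[i]+r[k−i] over all sellable i≤k, charging 3 whenever i<k.
r[1] = 4
r[2] = 7
r[3] = 8  (first piece 1, then r[2]=7)
r[4] = 24
r[5] = 25  (first piece 1, then r[4]=24)
r[6] = 28  (first piece 2, then r[4]=24)
One optimal plan: pieces 4 + 2 (1 cut) → $31 − $3 = $28.

28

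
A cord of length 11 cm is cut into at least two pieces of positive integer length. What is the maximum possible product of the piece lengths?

Fill f[k] for k=2..11: at each k try every first piece i and multiply by the better of (k−i) uncut or f[k−i].
f[2] = 1×max(1,0) = 1×1 = 1
f[3] = 1×max(2,1) = 1×2 = 2
f[4] = 2×max(2,1) = 2×2 = 4
f[5] = 2×max(3,2) = 2×3 = 6
f[6] = 3×max(3,2) = 3×3 = 9
f[7] = 2×max(5,6) = 2×6 = 12
f[8] = 2×max(6,9) = 2×9 = 18
f[9] = 3×max(6,9) = 3×9 = 27
f[10] = 2×max(8,18) = 2×18 = 36
f[11] = 2×max(9,27) = 2×27 = 54
One optimal split: 3 + 3 + 3 + 2; product 3×3×3×2 = 54.

54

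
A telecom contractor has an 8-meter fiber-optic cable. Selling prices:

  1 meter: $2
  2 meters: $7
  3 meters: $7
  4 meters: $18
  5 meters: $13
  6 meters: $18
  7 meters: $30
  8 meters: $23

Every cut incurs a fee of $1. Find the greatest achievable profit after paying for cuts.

35

Build net[k] bottom-up: net[k] = max over allowed piece i of (p[i] + net[k−i]) − 1 per cut.
net[1] = 2
net[2] = max(2+2-1, 7+0) = 7
net[3] = max(2+7-1, 7+2-1, 7+0) = 8
net[4] = max(2+8-1, 7+7-1, 7+2-1, 18+0) = 18
net[5] = max(2+18-1, 7+8-1, 7+7-1, 18+2-1, 13+0) = 19
net[6] = max(2+19-1, 7+18-1, 7+8-1, 18+7-1, 13+2-1, 18+0) = 24
net[7] = max(2+24-1, 7+19-1, 7+18-1, …, 18+2-1, 30+0) = 30
net[8] = max(2+30-1, 7+24-1, 7+19-1, …, 30+2-1, 23+0) = 35
One optimal plan: pieces 4 + 4 (1 cut) → $36 − $1 = $35.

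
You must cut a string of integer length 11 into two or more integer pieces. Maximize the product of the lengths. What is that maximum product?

54

Fill f[k] for k=2..11: at each k try every first piece i and multiply by the better of (k−i) uncut or f[k−i].
f[2] = 1*max(1,0) = 1*1 = 1
f[3] = max(1*2, 2*1) = 2
f[4] = max(1*3, 2*2, 3*1) = 4
f[5] = max(1*4, 2*3, 3*2, 4*1) = 6
f[6] = max(1*6, 2*4, 3*3, 4*2, 5*1) = 9
f[7] = max(1*9, 2*6, 3*4, 4*3, 5*2, 6*1) = 12
f[8] = max(1*12, 2*9, 3*6, …, 6*2, 7*1) = 18
f[9] = max(1*18, 2*12, 3*9, …, 7*2, 8*1) = 27
f[10] = max(1*27, 2*18, 3*12, …, 8*2, 9*1) = 36
f[11] = max(1*36, 2*27, 3*18, …, 9*2, 10*1) = 54
One optimal split: 3 + 3 + 3 + 2; product 3*3*3*2 = 54.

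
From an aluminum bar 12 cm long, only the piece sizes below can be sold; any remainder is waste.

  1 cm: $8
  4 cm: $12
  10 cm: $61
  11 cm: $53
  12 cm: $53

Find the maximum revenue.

Consider every possible first cut. best[k] is the best of p[i]+best[k−i] over all sellable i≤k.
best[1] = 8
best[2] = 16  (first piece 1, then best[1]=8)
best[3] = 24  (first piece 1, then best[2]=16)
best[4] = max(8+24, 12+0) = 32
best[5] = max(8+32, 12+8) = 40
best[6] = max(8+40, 12+16) = 48
best[7] = max(8+48, 12+24) = 56
best[8] = max(8+56, 12+32) = 64
best[9] = max(8+64, 12+40) = 72
best[10] = max(8+72, 12+48, 61+0) = 80
best[11] = max(8+80, 12+56, 61+8, 53+0) = 88
best[12] = max(8+88, 12+64, 61+16, 53+8, 53+0) = 96
One optimal cutting: 1 + 1 + 1 + 1 + 1 + 1 + 1 + 1 + 1 + 1 + 1 + 1 → $96.

96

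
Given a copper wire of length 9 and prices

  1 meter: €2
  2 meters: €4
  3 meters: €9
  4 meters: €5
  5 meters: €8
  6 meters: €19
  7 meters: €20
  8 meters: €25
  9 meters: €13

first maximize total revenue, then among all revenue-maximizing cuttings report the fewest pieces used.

2

Consider every possible first cut. r[k] is the best of p[i]+r[k−i] over all sellable i≤k.
r[1] = 2
r[2] = max(2+2, 4+0) = 4
r[3] = max(2+4, 4+2, 9+0) = 9
r[4] = max(2+9, 4+4, 9+2, 5+0) = 11
r[5] = max(2+11, 4+9, 9+4, 5+2, 8+0) = 13
r[6] = max(2+13, 4+11, 9+9, 5+4, 8+2, 19+0) = 19
r[7] = max(2+19, 4+13, 9+11, …, 19+2, 20+0) = 21
r[8] = max(2+21, 4+19, 9+13, …, 20+2, 25+0) = 25
r[9] = max(2+25, 4+21, 9+19, …, 25+2, 13+0) = 28
Maximum revenue is €28.
Now minimize piece count subject to staying optimal: for each k, pieces[k] = 1 + min over i with p[i]+r[k−i]=r[k] of pieces[k−i].
pieces[6] = 1
pieces[7] = 2
pieces[8] = 1
pieces[9] = 2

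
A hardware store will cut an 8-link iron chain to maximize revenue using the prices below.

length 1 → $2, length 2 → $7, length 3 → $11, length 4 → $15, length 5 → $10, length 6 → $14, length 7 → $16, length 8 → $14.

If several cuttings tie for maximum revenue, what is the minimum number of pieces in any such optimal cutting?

Build r[k] bottom-up: r[k] = max over allowed piece i of (p[i] + r[k−i]).
r[1] = 2
r[2] = 7
r[3] = 11
r[4] = 15
r[5] = 18  (first piece 2, then r[3]=11)
r[6] = 22  (first piece 2, then r[4]=15)
r[7] = 26  (first piece 3, then r[4]=15)
r[8] = 30  (first piece 4, then r[4]=15)
Maximum revenue is $30.
Now minimize piece count subject to staying optimal: for each k, pieces[k] = 1 + min over i with p[i]+r[k−i]=r[k] of pieces[k−i].
pieces[5] = 2
pieces[6] = 2
pieces[7] = 2
pieces[8] = 2

2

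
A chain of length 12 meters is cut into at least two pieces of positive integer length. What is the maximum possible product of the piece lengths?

Fill f[k] for k=2..12: at each k try every first piece i and multiply by the better of (k−i) uncut or f[k−i].
f[2] = 1*max(1,0) = 1*1 = 1
f[3] = max(1*2, 2*1) = 2
f[4] = max(1*3, 2*2, 3*1) = 4
f[5] = max(1*4, 2*3, 3*2, 4*1) = 6
f[6] = max(1*6, 2*4, 3*3, 4*2, 5*1) = 9
f[7] = max(1*9, 2*6, 3*4, 4*3, 5*2, 6*1) = 12
f[8] = max(1*12, 2*9, 3*6, …, 6*2, 7*1) = 18
f[9] = max(1*18, 2*12, 3*9, …, 7*2, 8*1) = 27
f[10] = max(1*27, 2*18, 3*12, …, 8*2, 9*1) = 36
f[11] = max(1*36, 2*27, 3*18, …, 9*2, 10*1) = 54
f[12] = max(1*54, 2*36, 3*27, …, 10*2, 11*1) = 81
One optimal split: 3 + 3 + 3 + 3; product 3*3*3*3 = 81.

81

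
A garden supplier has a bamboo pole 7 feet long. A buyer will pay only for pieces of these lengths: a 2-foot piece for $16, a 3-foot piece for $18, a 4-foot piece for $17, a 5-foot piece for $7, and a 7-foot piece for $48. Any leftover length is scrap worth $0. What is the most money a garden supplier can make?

50

Consider every possible first cut. f[k] is the best of p[i]+f[k−i] over all sellable i≤k.
f[1] = 0
f[2] = 16
f[3] = 18
f[4] = 32  (first piece 2, then f[2]=16)
f[5] = 34  (first piece 2, then f[3]=18)
f[6] = 48  (first piece 2, then f[4]=32)
f[7] = 50  (first piece 2, then f[5]=34)
One optimal cutting: 3 + 2 + 2 → $50.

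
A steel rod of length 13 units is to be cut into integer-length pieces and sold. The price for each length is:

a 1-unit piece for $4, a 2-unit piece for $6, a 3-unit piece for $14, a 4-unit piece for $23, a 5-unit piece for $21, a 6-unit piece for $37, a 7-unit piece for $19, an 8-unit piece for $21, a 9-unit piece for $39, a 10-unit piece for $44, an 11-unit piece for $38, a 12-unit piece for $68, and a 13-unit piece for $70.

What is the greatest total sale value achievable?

78

Consider every possible first cut. r[k] is the best of p[i]+r[k−i] over all sellable i≤k.
r[1] = 4
r[2] = 8  (first piece 1, then r[1]=4)
r[3] = 14
r[4] = 23
r[5] = 27  (first piece 1, then r[4]=23)
r[6] = 37
r[7] = 41  (first piece 1, then r[6]=37)
r[8] = 46  (first piece 4, then r[4]=23)
r[9] = 51  (first piece 3, then r[6]=37)
r[10] = 60  (first piece 4, then r[6]=37)
r[11] = 64  (first piece 1, then r[10]=60)
r[12] = 74  (first piece 6, then r[6]=37)
r[13] = 78  (first piece 1, then r[12]=74)
One optimal cutting: 6 + 6 + 1 → $37 + $37 + $4 = $78.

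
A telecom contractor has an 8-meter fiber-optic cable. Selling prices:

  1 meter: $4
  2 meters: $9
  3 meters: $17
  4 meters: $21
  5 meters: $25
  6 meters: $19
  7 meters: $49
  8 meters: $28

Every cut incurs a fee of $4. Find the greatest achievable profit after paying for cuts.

Build v[k] bottom-up: v[k] = max over allowed piece i of (p[i] + v[k−i]) − 4 per cut.
v[1] = 4
v[2] = max(4+4-4, 9+0) = 9
v[3] = max(4+9-4, 9+4-4, 17+0) = 17
v[4] = max(4+17-4, 9+9-4, 17+4-4, 21+0) = 21
v[5] = max(4+21-4, 9+17-4, 17+9-4, 21+4-4, 25+0) = 25
v[6] = max(4+25-4, 9+21-4, 17+17-4, 21+9-4, 25+4-4, 19+0) = 30
v[7] = max(4+30-4, 9+25-4, 17+21-4, …, 19+4-4, 49+0) = 49
v[8] = max(4+49-4, 9+30-4, 17+25-4, …, 49+4-4, 28+0) = 49
One optimal plan: pieces 7 + 1 (1 cut) → $53 − $4 = $49.

49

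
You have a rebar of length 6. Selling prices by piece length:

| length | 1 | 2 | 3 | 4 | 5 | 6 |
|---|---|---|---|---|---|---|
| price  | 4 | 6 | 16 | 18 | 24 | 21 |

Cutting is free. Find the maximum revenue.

Build r[k] bottom-up: r[k] = max over allowed piece i of (p[i] + r[k−i]).
r[1] = 4
r[2] = max(4+4, 6+0) = 8
r[3] = max(4+8, 6+4, 16+0) = 16
r[4] = max(4+16, 6+8, 16+4, 18+0) = 20
r[5] = max(4+20, 6+16, 16+8, 18+4, 24+0) = 24
r[6] = max(4+24, 6+20, 16+16, 18+8, 24+4, 21+0) = 32
One optimal cutting: 3 + 3 → ₹16 + ₹16 = ₹32.

32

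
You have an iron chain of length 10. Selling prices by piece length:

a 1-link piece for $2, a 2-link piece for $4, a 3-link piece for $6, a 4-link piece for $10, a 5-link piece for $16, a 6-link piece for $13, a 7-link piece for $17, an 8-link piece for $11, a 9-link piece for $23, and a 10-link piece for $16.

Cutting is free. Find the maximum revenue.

Consider every possible first cut. r[k] is the best of p[i]+r[k−i] over all sellable i≤k.
r[1] = 2
r[2] = max(2+2, 4+0) = 4
r[3] = max(2+4, 4+2, 6+0) = 6
r[4] = max(2+6, 4+4, 6+2, 10+0) = 10
r[5] = max(2+10, 4+6, 6+4, 10+2, 16+0) = 16
r[6] = max(2+16, 4+10, 6+6, 10+4, 16+2, 13+0) = 18
r[7] = max(2+18, 4+16, 6+10, …, 13+2, 17+0) = 20
r[8] = max(2+20, 4+18, 6+16, …, 17+2, 11+0) = 22
r[9] = max(2+22, 4+20, 6+18, …, 11+2, 23+0) = 26
r[10] = max(2+26, 4+22, 6+20, …, 23+2, 16+0) = 32
One optimal cutting: 5 + 5 → $16 + $16 = $32.

32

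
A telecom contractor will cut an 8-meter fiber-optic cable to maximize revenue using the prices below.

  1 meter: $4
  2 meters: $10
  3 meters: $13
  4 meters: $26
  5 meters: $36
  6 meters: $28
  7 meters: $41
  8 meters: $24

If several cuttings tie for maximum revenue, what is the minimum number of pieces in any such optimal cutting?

Build r[k] bottom-up: r[k] = max over allowed piece i of (p[i] + r[k−i]).
r[1] = 4
r[2] = 10
r[3] = 14  (first piece 1, then r[2]=10)
r[4] = 26
r[5] = 36
r[6] = 40  (first piece 1, then r[5]=36)
r[7] = 46  (first piece 2, then r[5]=36)
r[8] = 52  (first piece 4, then r[4]=26)
Maximum revenue is $52.
Now minimize piece count subject to staying optimal: for each k, pieces[k] = 1 + min over i with p[i]+r[k−i]=r[k] of pieces[k−i].
pieces[5] = 1
pieces[6] = 2
pieces[7] = 2
pieces[8] = 2

2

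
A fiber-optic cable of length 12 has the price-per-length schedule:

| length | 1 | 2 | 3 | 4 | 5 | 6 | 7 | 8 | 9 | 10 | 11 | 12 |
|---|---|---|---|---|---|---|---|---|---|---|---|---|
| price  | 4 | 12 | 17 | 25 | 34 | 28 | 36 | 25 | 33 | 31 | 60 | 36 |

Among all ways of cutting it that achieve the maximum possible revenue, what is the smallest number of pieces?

Let r[k] be the best obtainable value from length k. For each k, try every first piece i and keep the best of price[i] + r[k−i].
r[1] = 4
r[2] = max(4+4, 12+0) = 12
r[3] = max(4+12, 12+4, 17+0) = 17
r[4] = max(4+17, 12+12, 17+4, 25+0) = 25
r[5] = max(4+25, 12+17, 17+12, 25+4, 34+0) = 34
r[6] = max(4+34, 12+25, 17+17, 25+12, 34+4, 28+0) = 38
r[7] = max(4+38, 12+34, 17+25, …, 28+4, 36+0) = 46
r[8] = max(4+46, 12+38, 17+34, …, 36+4, 25+0) = 51
r[9] = max(4+51, 12+46, 17+38, …, 25+4, 33+0) = 59
r[10] = max(4+59, 12+51, 17+46, …, 33+4, 31+0) = 68
r[11] = max(4+68, 12+59, 17+51, …, 31+4, 60+0) = 72
r[12] = max(4+72, 12+68, 17+59, …, 60+4, 36+0) = 80
Maximum revenue is $80.
Now minimize piece count subject to staying optimal: for each k, pieces[k] = 1 + min over i with p[i]+r[k−i]=r[k] of pieces[k−i].
pieces[9] = 2
pieces[10] = 2
pieces[11] = 3
pieces[12] = 3

3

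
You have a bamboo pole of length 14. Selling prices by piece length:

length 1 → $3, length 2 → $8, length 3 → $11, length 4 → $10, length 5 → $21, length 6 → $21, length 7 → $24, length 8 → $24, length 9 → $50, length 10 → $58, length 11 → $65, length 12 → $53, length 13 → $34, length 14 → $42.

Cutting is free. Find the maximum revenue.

76

Build best[k] bottom-up: best[k] = max over allowed piece i of (p[i] + best[k−i]).
best[1] = 3
best[2] = 8
best[3] = 11  (first piece 1, then best[2]=8)
best[4] = 16  (first piece 2, then best[2]=8)
best[5] = 21
best[6] = 24  (first piece 1, then best[5]=21)
best[7] = 29  (first piece 2, then best[5]=21)
best[8] = 32  (first piece 1, then best[7]=29)
best[9] = 50
best[10] = 58
best[11] = 65
best[12] = 68  (first piece 1, then best[11]=65)
best[13] = 73  (first piece 2, then best[11]=65)
best[14] = 76  (first piece 1, then best[13]=73)
One optimal cutting: 11 + 2 + 1 → $65 + $8 + $3 = $76.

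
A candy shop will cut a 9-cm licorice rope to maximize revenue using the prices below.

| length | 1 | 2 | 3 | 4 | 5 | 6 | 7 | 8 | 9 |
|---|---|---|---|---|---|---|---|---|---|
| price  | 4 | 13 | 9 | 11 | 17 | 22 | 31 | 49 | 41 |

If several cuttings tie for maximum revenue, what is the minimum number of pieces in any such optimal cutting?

Let r[k] be the best obtainable value from length k. For each k, try every first piece i and keep the best of price[i] + r[k−i].
r[1] = 4
r[2] = 13
r[3] = 17  (first piece 1, then r[2]=13)
r[4] = 26  (first piece 2, then r[2]=13)
r[5] = 30  (first piece 1, then r[4]=26)
r[6] = 39  (first piece 2, then r[4]=26)
r[7] = 43  (first piece 1, then r[6]=39)
r[8] = 52  (first piece 2, then r[6]=39)
r[9] = 56  (first piece 1, then r[8]=52)
Maximum revenue is ¢56.
Now minimize piece count subject to staying optimal: for each k, pieces[k] = 1 + min over i with p[i]+r[k−i]=r[k] of pieces[k−i].
pieces[6] = 3
pieces[7] = 4
pieces[8] = 4
pieces[9] = 5

5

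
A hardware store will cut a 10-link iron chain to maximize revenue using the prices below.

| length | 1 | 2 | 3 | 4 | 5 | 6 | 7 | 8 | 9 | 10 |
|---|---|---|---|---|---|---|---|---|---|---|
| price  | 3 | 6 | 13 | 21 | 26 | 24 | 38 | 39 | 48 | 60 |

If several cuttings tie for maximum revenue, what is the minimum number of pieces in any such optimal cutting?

Let r[k] be the best obtainable value from length k. For each k, try every first piece i and keep the best of price[i] + r[k−i].
r[1] = 3
r[2] = 6  (first piece 1, then r[1]=3)
r[3] = 13
r[4] = 21
r[5] = 26
r[6] = 29  (first piece 1, then r[5]=26)
r[7] = 38
r[8] = 42  (first piece 4, then r[4]=21)
r[9] = 48
r[10] = 60
Maximum revenue is $60.
Now minimize piece count subject to staying optimal: for each k, pieces[k] = 1 + min over i with p[i]+r[k−i]=r[k] of pieces[k−i].
pieces[7] = 1
pieces[8] = 2
pieces[9] = 1
pieces[10] = 1

1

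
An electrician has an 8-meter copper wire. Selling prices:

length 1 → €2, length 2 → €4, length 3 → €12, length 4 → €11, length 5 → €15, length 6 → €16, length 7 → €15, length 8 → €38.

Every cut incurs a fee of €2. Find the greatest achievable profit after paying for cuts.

38

Let net[k] be the best obtainable value from length k. For each k, try every first piece i and keep the best of price[i] + net[k−i] minus the 2 cut fee when i<k.
net[1] = 2
net[2] = max(2+2-2, 4+0) = 4
net[3] = max(2+4-2, 4+2-2, 12+0) = 12
net[4] = max(2+12-2, 4+4-2, 12+2-2, 11+0) = 12
net[5] = max(2+12-2, 4+12-2, 12+4-2, 11+2-2, 15+0) = 15
net[6] = max(2+15-2, 4+12-2, 12+12-2, 11+4-2, 15+2-2, 16+0) = 22
net[7] = max(2+22-2, 4+15-2, 12+12-2, …, 16+2-2, 15+0) = 22
net[8] = max(2+22-2, 4+22-2, 12+15-2, …, 15+2-2, 38+0) = 38
Best is to make no cuts and sell whole for €38.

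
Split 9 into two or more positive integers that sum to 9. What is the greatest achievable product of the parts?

Fill g[k] for k=2..9: at each k try every first piece i and multiply by the better of (k−i) uncut or g[k−i].
Small cases: g[2]=1.
g[3] = 1·max(2,1) = 1·2 = 2
g[4] = 2·max(2,1) = 2·2 = 4
g[5] = 2·max(3,2) = 2·3 = 6
g[6] = 3·max(3,2) = 3·3 = 9
g[7] = 2·max(5,6) = 2·6 = 12
g[8] = 2·max(6,9) = 2·9 = 18
g[9] = 3·max(6,9) = 3·9 = 27
One optimal split: 3 + 3 + 3; product 3·3·3 = 27.

27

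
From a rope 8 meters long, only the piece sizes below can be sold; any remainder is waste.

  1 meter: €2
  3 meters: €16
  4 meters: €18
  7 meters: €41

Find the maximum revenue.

43

Build best[k] bottom-up: best[k] = max over allowed piece i of (p[i] + best[k−i]).
best[1] = 2
best[2] = 4  (first piece 1, then best[1]=2)
best[3] = 16
best[4] = 18  (first piece 1, then best[3]=16)
best[5] = 20  (first piece 1, then best[4]=18)
best[6] = 32  (first piece 3, then best[3]=16)
best[7] = 41
best[8] = 43  (first piece 1, then best[7]=41)
One optimal cutting: 7 + 1 → €43.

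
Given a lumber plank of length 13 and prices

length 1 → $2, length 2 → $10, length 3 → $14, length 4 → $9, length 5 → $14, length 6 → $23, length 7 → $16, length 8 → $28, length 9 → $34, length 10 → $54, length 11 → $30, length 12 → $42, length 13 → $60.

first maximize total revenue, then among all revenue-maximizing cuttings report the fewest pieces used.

Let r[k] be the best obtainable value from length k. For each k, try every first piece i and keep the best of price[i] + r[k−i].
r[1] = 2
r[2] = 10
r[3] = 14
r[4] = 20  (first piece 2, then r[2]=10)
r[5] = 24  (first piece 2, then r[3]=14)
r[6] = 30  (first piece 2, then r[4]=20)
r[7] = 34  (first piece 2, then r[5]=24)
r[8] = 40  (first piece 2, then r[6]=30)
r[9] = 44  (first piece 2, then r[7]=34)
r[10] = 54
r[11] = 56  (first piece 1, then r[10]=54)
r[12] = 64  (first piece 2, then r[10]=54)
r[13] = 68  (first piece 3, then r[10]=54)
Maximum revenue is $68.
Now minimize piece count subject to staying optimal: for each k, pieces[k] = 1 + min over i with p[i]+r[k−i]=r[k] of pieces[k−i].
pieces[10] = 1
pieces[11] = 2
pieces[12] = 2
pieces[13] = 2

2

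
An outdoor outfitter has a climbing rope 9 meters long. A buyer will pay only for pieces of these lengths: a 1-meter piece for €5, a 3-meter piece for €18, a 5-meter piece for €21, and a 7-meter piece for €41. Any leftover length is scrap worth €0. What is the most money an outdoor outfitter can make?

54

Let f[k] be the best obtainable value from length k. For each k, try every first piece i and keep the best of price[i] + f[k−i].
f[1] = 5
f[2] = 10  (first piece 1, then f[1]=5)
f[3] = 18
f[4] = 23  (first piece 1, then f[3]=18)
f[5] = 28  (first piece 1, then f[4]=23)
f[6] = 36  (first piece 3, then f[3]=18)
f[7] = 41  (first piece 1, then f[6]=36)
f[8] = 46  (first piece 1, then f[7]=41)
f[9] = 54  (first piece 3, then f[6]=36)
One optimal cutting: 3 + 3 + 3 → €54.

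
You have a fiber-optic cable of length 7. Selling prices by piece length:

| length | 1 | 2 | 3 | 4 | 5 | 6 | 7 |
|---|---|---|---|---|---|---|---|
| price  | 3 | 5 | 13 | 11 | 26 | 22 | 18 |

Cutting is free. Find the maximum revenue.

32

Build best[k] bottom-up: best[k] = max over allowed piece i of (p[i] + best[k−i]).
best[1] = 3
best[2] = max(3+3, 5+0) = 6
best[3] = max(3+6, 5+3, 13+0) = 13
best[4] = max(3+13, 5+6, 13+3, 11+0) = 16
best[5] = max(3+16, 5+13, 13+6, 11+3, 26+0) = 26
best[6] = max(3+26, 5+16, 13+13, 11+6, 26+3, 22+0) = 29
best[7] = max(3+29, 5+26, 13+16, …, 22+3, 18+0) = 32
One optimal cutting: 5 + 1 + 1 → $26 + $3 + $3 = $32.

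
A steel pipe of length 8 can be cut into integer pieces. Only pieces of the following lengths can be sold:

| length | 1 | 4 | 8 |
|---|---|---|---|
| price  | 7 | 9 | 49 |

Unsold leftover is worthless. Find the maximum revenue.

Consider every possible first cut. f[k] is the best of p[i]+f[k−i] over all sellable i≤k.
f[1] = 7
f[2] = 14  (first piece 1, then f[1]=7)
f[3] = 21  (first piece 1, then f[2]=14)
f[4] = 28  (first piece 1, then f[3]=21)
f[5] = 35  (first piece 1, then f[4]=28)
f[6] = 42  (first piece 1, then f[5]=35)
f[7] = 49  (first piece 1, then f[6]=42)
f[8] = 56  (first piece 1, then f[7]=49)
One optimal cutting: 1 + 1 + 1 + 1 + 1 + 1 + 1 + 1 → $56.

56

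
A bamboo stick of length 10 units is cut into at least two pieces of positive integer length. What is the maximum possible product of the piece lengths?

Let g[k] be the best product for length k (with at least one cut). For each first piece i, the rest contributes max(k−i, g[k−i]).
g[2] = 1*max(1,0) = 1*1 = 1
g[3] = 1*max(2,1) = 1*2 = 2
g[4] = 2*max(2,1) = 2*2 = 4
g[5] = 2*max(3,2) = 2*3 = 6
g[6] = 3*max(3,2) = 3*3 = 9
g[7] = 2*max(5,6) = 2*6 = 12
g[8] = 2*max(6,9) = 2*9 = 18
g[9] = 3*max(6,9) = 3*9 = 27
g[10] = 2*max(8,18) = 2*18 = 36
One optimal split: 3 + 3 + 2 + 2; product 3*3*2*2 = 36.

36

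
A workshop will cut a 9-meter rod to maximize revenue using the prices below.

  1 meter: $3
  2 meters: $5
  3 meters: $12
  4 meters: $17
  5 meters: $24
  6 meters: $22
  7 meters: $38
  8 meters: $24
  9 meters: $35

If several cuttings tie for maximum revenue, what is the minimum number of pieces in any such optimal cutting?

Build r[k] bottom-up: r[k] = max over allowed piece i of (p[i] + r[k−i]).
r[1] = 3
r[2] = max(3+3, 5+0) = 6
r[3] = max(3+6, 5+3, 12+0) = 12
r[4] = max(3+12, 5+6, 12+3, 17+0) = 17
r[5] = max(3+17, 5+12, 12+6, 17+3, 24+0) = 24
r[6] = max(3+24, 5+17, 12+12, 17+6, 24+3, 22+0) = 27
r[7] = max(3+27, 5+24, 12+17, …, 22+3, 38+0) = 38
r[8] = max(3+38, 5+27, 12+24, …, 38+3, 24+0) = 41
r[9] = max(3+41, 5+38, 12+27, …, 24+3, 35+0) = 44
Maximum revenue is $44.
Now minimize piece count subject to staying optimal: for each k, pieces[k] = 1 + min over i with p[i]+r[k−i]=r[k] of pieces[k−i].
pieces[6] = 2
pieces[7] = 1
pieces[8] = 2
pieces[9] = 3

3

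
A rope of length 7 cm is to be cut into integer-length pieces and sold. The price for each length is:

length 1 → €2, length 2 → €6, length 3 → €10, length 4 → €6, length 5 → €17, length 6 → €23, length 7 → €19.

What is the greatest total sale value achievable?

Build best[k] bottom-up: best[k] = max over allowed piece i of (p[i] + best[k−i]).
best[1] = 2
best[2] = 6
best[3] = 10
best[4] = 12  (first piece 1, then best[3]=10)
best[5] = 17
best[6] = 23
best[7] = 25  (first piece 1, then best[6]=23)
One optimal cutting: 6 + 1 → €23 + €2 = €25.

25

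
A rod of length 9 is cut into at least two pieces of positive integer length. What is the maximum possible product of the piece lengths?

Fill prod[k] for k=2..9: at each k try every first piece i and multiply by the better of (k−i) uncut or prod[k−i].
Small cases: prod[2]=1.
prod[3] = 1*max(2,1) = 1*2 = 2
prod[4] = 2*max(2,1) = 2*2 = 4
prod[5] = 2*max(3,2) = 2*3 = 6
prod[6] = 3*max(3,2) = 3*3 = 9
prod[7] = 2*max(5,6) = 2*6 = 12
prod[8] = 2*max(6,9) = 2*9 = 18
prod[9] = 3*max(6,9) = 3*9 = 27
One optimal split: 3 + 3 + 3; product 3*3*3 = 27.

27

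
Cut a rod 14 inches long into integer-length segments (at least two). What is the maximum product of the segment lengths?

Fill prod[k] for k=2..14: at each k try every first piece i and multiply by the better of (k−i) uncut or prod[k−i].
Small cases: prod[2]=1, prod[3]=2, prod[4]=4, prod[5]=6, prod[6]=9, prod[7]=12.
prod[8] = 2·max(6,9) = 2·9 = 18
prod[9] = 3·max(6,9) = 3·9 = 27
prod[10] = 2·max(8,18) = 2·18 = 36
prod[11] = 2·max(9,27) = 2·27 = 54
prod[12] = 3·max(9,27) = 3·27 = 81
prod[13] = 2·max(11,54) = 2·54 = 108
prod[14] = 2·max(12,81) = 2·81 = 162
One optimal split: 3 + 3 + 3 + 3 + 2; product 3·3·3·3·2 = 162.

162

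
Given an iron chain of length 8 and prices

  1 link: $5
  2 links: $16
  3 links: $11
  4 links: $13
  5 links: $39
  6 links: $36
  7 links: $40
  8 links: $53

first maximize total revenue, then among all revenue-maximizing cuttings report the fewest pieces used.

4

Let r[k] be the best obtainable value from length k. For each k, try every first piece i and keep the best of price[i] + r[k−i].
r[1] = 5
r[2] = max(5+5, 16+0) = 16
r[3] = max(5+16, 16+5, 11+0) = 21
r[4] = max(5+21, 16+16, 11+5, 13+0) = 32
r[5] = max(5+32, 16+21, 11+16, 13+5, 39+0) = 39
r[6] = max(5+39, 16+32, 11+21, 13+16, 39+5, 36+0) = 48
r[7] = max(5+48, 16+39, 11+32, …, 36+5, 40+0) = 55
r[8] = max(5+55, 16+48, 11+39, …, 40+5, 53+0) = 64
Maximum revenue is $64.
Now minimize piece count subject to staying optimal: for each k, pieces[k] = 1 + min over i with p[i]+r[k−i]=r[k] of pieces[k−i].
pieces[5] = 1
pieces[6] = 3
pieces[7] = 2
pieces[8] = 4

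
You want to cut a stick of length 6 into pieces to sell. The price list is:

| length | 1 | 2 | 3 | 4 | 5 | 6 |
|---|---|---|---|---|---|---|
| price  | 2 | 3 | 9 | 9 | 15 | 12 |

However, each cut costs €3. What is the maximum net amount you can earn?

Let r[k] be the best obtainable value from length k. For each k, try every first piece i and keep the best of price[i] + r[k−i] minus the 3 cut fee when i<k.
r[1] = 2
r[2] = max(2+2-3, 3+0) = 3
r[3] = max(2+3-3, 3+2-3, 9+0) = 9
r[4] = max(2+9-3, 3+3-3, 9+2-3, 9+0) = 9
r[5] = max(2+9-3, 3+9-3, 9+3-3, 9+2-3, 15+0) = 15
r[6] = max(2+15-3, 3+9-3, 9+9-3, 9+3-3, 15+2-3, 12+0) = 15
One optimal plan: pieces 3 + 3 (1 cut) → €18 − €3 = €15.

15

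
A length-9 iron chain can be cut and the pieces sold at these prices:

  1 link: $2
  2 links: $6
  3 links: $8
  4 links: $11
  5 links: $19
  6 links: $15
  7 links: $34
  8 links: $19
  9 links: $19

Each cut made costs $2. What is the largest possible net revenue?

Build r[k] bottom-up: r[k] = max over allowed piece i of (p[i] + r[k−i]) − 2 per cut.
r[1] = 2
r[2] = max(2+2-2, 6+0) = 6
r[3] = max(2+6-2, 6+2-2, 8+0) = 8
r[4] = max(2+8-2, 6+6-2, 8+2-2, 11+0) = 11
r[5] = max(2+11-2, 6+8-2, 8+6-2, 11+2-2, 19+0) = 19
r[6] = max(2+19-2, 6+11-2, 8+8-2, 11+6-2, 19+2-2, 15+0) = 19
r[7] = max(2+19-2, 6+19-2, 8+11-2, …, 15+2-2, 34+0) = 34
r[8] = max(2+34-2, 6+19-2, 8+19-2, …, 34+2-2, 19+0) = 34
r[9] = max(2+34-2, 6+34-2, 8+19-2, …, 19+2-2, 19+0) = 38
One optimal plan: pieces 7 + 2 (1 cut) → $40 − $2 = $38.

38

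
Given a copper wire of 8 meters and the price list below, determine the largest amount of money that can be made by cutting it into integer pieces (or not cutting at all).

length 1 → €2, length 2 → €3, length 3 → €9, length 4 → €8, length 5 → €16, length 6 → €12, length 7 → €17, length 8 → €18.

Let best[k] be the best obtainable value from length k. For each k, try every first piece i and keep the best of price[i] + best[k−i].
best[1] = 2
best[2] = 4  (first piece 1, then best[1]=2)
best[3] = 9
best[4] = 11  (first piece 1, then best[3]=9)
best[5] = 16
best[6] = 18  (first piece 1, then best[5]=16)
best[7] = 20  (first piece 1, then best[6]=18)
best[8] = 25  (first piece 3, then best[5]=16)
One optimal cutting: 5 + 3 → €16 + €9 = €25.

25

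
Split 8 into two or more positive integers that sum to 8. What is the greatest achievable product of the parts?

Fill m[k] for k=2..8: at each k try every first piece i and multiply by the better of (k−i) uncut or m[k−i].
m[2] = 1·max(1,0) = 1·1 = 1
m[3] = max(1·2, 2·1) = 2
m[4] = max(1·3, 2·2, 3·1) = 4
m[5] = max(1·4, 2·3, 3·2, 4·1) = 6
m[6] = max(1·6, 2·4, 3·3, 4·2, 5·1) = 9
m[7] = max(1·9, 2·6, 3·4, 4·3, 5·2, 6·1) = 12
m[8] = max(1·12, 2·9, 3·6, …, 6·2, 7·1) = 18
One optimal split: 3 + 3 + 2; product 3·3·2 = 18.

18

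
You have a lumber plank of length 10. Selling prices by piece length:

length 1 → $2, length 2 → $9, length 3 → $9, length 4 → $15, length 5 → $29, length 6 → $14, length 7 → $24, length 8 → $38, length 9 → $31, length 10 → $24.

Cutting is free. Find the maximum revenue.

Build R[k] bottom-up: R[k] = max over allowed piece i of (p[i] + R[k−i]).
R[1] = 2
R[2] = 9
R[3] = 11  (first piece 1, then R[2]=9)
R[4] = 18  (first piece 2, then R[2]=9)
R[5] = 29
R[6] = 31  (first piece 1, then R[5]=29)
R[7] = 38  (first piece 2, then R[5]=29)
R[8] = 40  (first piece 1, then R[7]=38)
R[9] = 47  (first piece 2, then R[7]=38)
R[10] = 58  (first piece 5, then R[5]=29)
One optimal cutting: 5 + 5 → $29 + $29 = $58.

58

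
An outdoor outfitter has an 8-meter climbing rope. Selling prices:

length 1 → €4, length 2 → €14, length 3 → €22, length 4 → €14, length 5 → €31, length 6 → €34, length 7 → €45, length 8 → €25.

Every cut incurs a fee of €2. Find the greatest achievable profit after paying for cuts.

Build v[k] bottom-up: v[k] = max over allowed piece i of (p[i] + v[k−i]) − 2 per cut.
v[1] = 4
v[2] = max(4+4-2, 14+0) = 14
v[3] = max(4+14-2, 14+4-2, 22+0) = 22
v[4] = max(4+22-2, 14+14-2, 22+4-2, 14+0) = 26
v[5] = max(4+26-2, 14+22-2, 22+14-2, 14+4-2, 31+0) = 34
v[6] = max(4+34-2, 14+26-2, 22+22-2, 14+14-2, 31+4-2, 34+0) = 42
v[7] = max(4+42-2, 14+34-2, 22+26-2, …, 34+4-2, 45+0) = 46
v[8] = max(4+46-2, 14+42-2, 22+34-2, …, 45+4-2, 25+0) = 54
One optimal plan: pieces 3 + 3 + 2 (2 cuts) → €58 − €4 = €54.

54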